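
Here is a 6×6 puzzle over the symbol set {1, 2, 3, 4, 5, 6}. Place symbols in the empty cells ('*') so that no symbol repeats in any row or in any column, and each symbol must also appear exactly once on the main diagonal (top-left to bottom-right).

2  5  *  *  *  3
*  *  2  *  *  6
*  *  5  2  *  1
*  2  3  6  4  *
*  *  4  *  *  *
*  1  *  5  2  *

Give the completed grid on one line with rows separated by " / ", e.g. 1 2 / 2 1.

At row 4, column 6: row 4 has {2,3,4,6}; column 6 has {1,3,6}; that leaves 5.
At row 5, column 6: row 5 has {4}; column 6 has {1,3,5,6}; that leaves 2.
At row 6, column 3: row 6 has {1,2,5}; column 3 has {2,3,4,5}; that leaves 6.
At row 6, column 6: row 6 has {1,2,5,6}; column 6 has {1,2,3,5,6}; the diagonal has {2,5,6}; that leaves 4.
At row 1, column 3: row 1 has {2,3,5}; column 3 has {2,3,4,5,6}; that leaves 1.
At row 1, column 4: row 1 has {1,2,3,5}; column 4 has {2,5,6}; that leaves 4.
At row 1, column 5: row 1 has {1,2,3,4,5}; column 5 has {2,4}; that leaves 6.
At row 2, column 2: row 2 has {2,6}; column 2 has {1,2,5}; the diagonal has {2,4,5,6}; that leaves 3.
At row 2, column 4: row 2 has {2,3,6}; column 4 has {2,4,5,6}; that leaves 1.
At row 2, column 5: row 2 has {1,2,3,6}; column 5 has {2,4,6}; that leaves 5.
At row 3, column 5: row 3 has {1,2,5}; column 5 has {2,4,5,6}; that leaves 3.
At row 4, column 1: row 4 has {2,3,4,5,6}; column 1 has {2}; that leaves 1.
At row 5, column 2: row 5 has {2,4}; column 2 has {1,2,3,5}; that leaves 6.
At row 5, column 4: row 5 has {2,4,6}; column 4 has {1,2,4,5,6}; that leaves 3.
At row 5, column 5: row 5 has {2,3,4,6}; column 5 has {2,3,4,5,6}; the diagonal has {2,3,4,5,6}; that leaves 1.
At row 6, column 1: row 6 has {1,2,4,5,6}; column 1 has {1,2}; that leaves 3.
At row 2, column 1: row 2 has {1,2,3,5,6}; column 1 has {1,2,3}; that leaves 4.
At row 3, column 1: row 3 has {1,2,3,5}; column 1 has {1,2,3,4}; that leaves 6.
At row 3, column 2: row 3 has {1,2,3,5,6}; column 2 has {1,2,3,5,6}; that leaves 4.
At row 5, column 1: row 5 has {1,2,3,4,6}; column 1 has {1,2,3,4,6}; that leaves 5.

2 5 1 4 6 3 / 4 3 2 1 5 6 / 6 4 5 2 3 1 / 1 2 3 6 4 5 / 5 6 4 3 1 2 / 3 1 6 5 2 4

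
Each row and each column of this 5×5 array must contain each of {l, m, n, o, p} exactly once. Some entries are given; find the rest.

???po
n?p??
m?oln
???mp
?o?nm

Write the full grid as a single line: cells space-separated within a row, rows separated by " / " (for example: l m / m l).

l n m p o / n m p o l / m p o l n / o l n m p / p o l n m

At row 1, column 1: row 1 has {o,p}; column 1 has {m,n}; that leaves l.
At row 2, column 4: row 2 has {n,p}; column 4 has {l,m,n,p}; that leaves o.
At row 2, column 5: row 2 has {n,o,p}; column 5 has {m,n,o,p}; that leaves l.
At row 3, column 2: row 3 has {l,m,n,o}; column 2 has {o}; that leaves p.
At row 4, column 1: row 4 has {m,p}; column 1 has {l,m,n}; that leaves o.
At row 5, column 1: row 5 has {m,n,o}; column 1 has {l,m,n,o}; that leaves p.
At row 5, column 3: row 5 has {m,n,o,p}; column 3 has {o,p}; that leaves l.
At row 2, column 2: row 2 has {l,n,o,p}; column 2 has {o,p}; that leaves m.
At row 4, column 3: row 4 has {m,o,p}; column 3 has {l,o,p}; that leaves n.
At row 1, column 2: row 1 has {l,o,p}; column 2 has {m,o,p}; that leaves n.
At row 1, column 3: row 1 has {l,n,o,p}; column 3 has {l,n,o,p}; that leaves m.
At row 4, column 2: row 4 has {m,n,o,p}; column 2 has {m,n,o,p}; that leaves l.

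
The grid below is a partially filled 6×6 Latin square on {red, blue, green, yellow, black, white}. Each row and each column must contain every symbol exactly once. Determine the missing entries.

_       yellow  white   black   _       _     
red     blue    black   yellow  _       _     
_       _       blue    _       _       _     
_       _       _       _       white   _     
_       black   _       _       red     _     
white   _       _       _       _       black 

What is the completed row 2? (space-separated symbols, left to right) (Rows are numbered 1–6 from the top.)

red blue black yellow green white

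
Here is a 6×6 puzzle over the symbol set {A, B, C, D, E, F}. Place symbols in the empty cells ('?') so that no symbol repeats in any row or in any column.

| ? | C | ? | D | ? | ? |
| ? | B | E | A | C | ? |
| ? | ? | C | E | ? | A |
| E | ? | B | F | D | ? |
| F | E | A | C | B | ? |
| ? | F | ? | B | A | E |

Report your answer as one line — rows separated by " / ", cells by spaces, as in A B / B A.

A C F D E B / D B E A C F / B D C E F A / E A B F D C / F E A C B D / C F D B A E

(r1,c3): row 1 has {C,D}; column 3 has {A,B,C,E}, so it must be F.
(r1,c5): row 1 has {C,D,F}; column 5 has {A,B,C,D}, so it must be E.
(r1,c6): row 1 has {C,D,E,F}; column 6 has {A,E}, so it must be B.
(r2,c1): row 2 has {A,B,C,E}; column 1 has {E,F}, so it must be D.
(r2,c6): row 2 has {A,B,C,D,E}; column 6 has {A,B,E}, so it must be F.
(r3,c1): row 3 has {A,C,E}; column 1 has {D,E,F}, so it must be B.
(r3,c2): row 3 has {A,B,C,E}; column 2 has {B,C,E,F}, so it must be D.
(r3,c5): row 3 has {A,B,C,D,E}; column 5 has {A,B,C,D,E}, so it must be F.
(r4,c2): row 4 has {B,D,E,F}; column 2 has {B,C,D,E,F}, so it must be A.
(r4,c6): row 4 has {A,B,D,E,F}; column 6 has {A,B,E,F}, so it must be C.
(r5,c6): row 5 has {A,B,C,E,F}; column 6 has {A,B,C,E,F}, so it must be D.
(r6,c1): row 6 has {A,B,E,F}; column 1 has {B,D,E,F}, so it must be C.
(r6,c3): row 6 has {A,B,C,E,F}; column 3 has {A,B,C,E,F}, so it must be D.
(r1,c1): row 1 has {B,C,D,E,F}; column 1 has {B,C,D,E,F}, so it must be A.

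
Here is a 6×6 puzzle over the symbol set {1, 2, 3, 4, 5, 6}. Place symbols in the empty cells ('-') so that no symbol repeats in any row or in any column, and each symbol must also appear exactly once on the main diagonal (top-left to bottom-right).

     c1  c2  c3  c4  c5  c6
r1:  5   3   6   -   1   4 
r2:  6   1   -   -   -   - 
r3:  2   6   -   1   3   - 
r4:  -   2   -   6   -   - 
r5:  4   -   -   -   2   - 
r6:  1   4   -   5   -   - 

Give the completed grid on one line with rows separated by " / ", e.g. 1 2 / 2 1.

5 3 6 2 1 4 / 6 1 3 4 5 2 / 2 6 4 1 3 5 / 3 2 5 6 4 1 / 4 5 1 3 2 6 / 1 4 2 5 6 3

At row 1, column 4: row 1 has {1,3,4,5,6}; column 4 has {1,5,6}; that leaves 2.
At row 3, column 3: row 3 has {1,2,3,6}; column 3 has {6}; the diagonal has {1,2,5,6}; that leaves 4.
At row 3, column 6: row 3 has {1,2,3,4,6}; column 6 has {4}; that leaves 5.
At row 4, column 1: row 4 has {2,6}; column 1 has {1,2,4,5,6}; that leaves 3.
At row 4, column 6: row 4 has {2,3,6}; column 6 has {4,5}; that leaves 1.
At row 5, column 2: row 5 has {2,4}; column 2 has {1,2,3,4,6}; that leaves 5.
At row 5, column 4: row 5 has {2,4,5}; column 4 has {1,2,5,6}; that leaves 3.
At row 5, column 6: row 5 has {2,3,4,5}; column 6 has {1,4,5}; that leaves 6.
At row 6, column 5: row 6 has {1,4,5}; column 5 has {1,2,3}; that leaves 6.
At row 6, column 6: row 6 has {1,4,5,6}; column 6 has {1,4,5,6}; the diagonal has {1,2,4,5,6}; that leaves 3.
At row 2, column 4: row 2 has {1,6}; column 4 has {1,2,3,5,6}; that leaves 4.
At row 2, column 5: row 2 has {1,4,6}; column 5 has {1,2,3,6}; that leaves 5.
At row 2, column 6: row 2 has {1,4,5,6}; column 6 has {1,3,4,5,6}; that leaves 2.
At row 4, column 3: row 4 has {1,2,3,6}; column 3 has {4,6}; that leaves 5.
At row 4, column 5: row 4 has {1,2,3,5,6}; column 5 has {1,2,3,5,6}; that leaves 4.
At row 5, column 3: row 5 has {2,3,4,5,6}; column 3 has {4,5,6}; that leaves 1.
At row 6, column 3: row 6 has {1,3,4,5,6}; column 3 has {1,4,5,6}; that leaves 2.
At row 2, column 3: row 2 has {1,2,4,5,6}; column 3 has {1,2,4,5,6}; that leaves 3.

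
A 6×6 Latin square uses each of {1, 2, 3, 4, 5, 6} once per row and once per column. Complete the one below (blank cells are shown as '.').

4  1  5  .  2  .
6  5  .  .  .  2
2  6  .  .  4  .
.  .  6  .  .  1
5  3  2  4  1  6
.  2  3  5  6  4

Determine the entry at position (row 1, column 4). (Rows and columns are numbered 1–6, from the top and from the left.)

6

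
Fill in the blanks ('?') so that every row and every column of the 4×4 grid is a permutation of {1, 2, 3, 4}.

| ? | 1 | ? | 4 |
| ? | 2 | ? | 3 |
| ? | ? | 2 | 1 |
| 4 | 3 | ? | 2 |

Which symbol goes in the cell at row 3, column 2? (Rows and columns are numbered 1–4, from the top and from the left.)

4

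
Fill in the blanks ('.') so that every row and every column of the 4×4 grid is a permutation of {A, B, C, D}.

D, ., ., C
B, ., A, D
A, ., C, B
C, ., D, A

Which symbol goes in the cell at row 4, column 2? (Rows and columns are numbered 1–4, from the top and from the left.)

B

(r1,c3) = B
(r2,c2) = C
(r3,c2) = D
(r4,c2) = B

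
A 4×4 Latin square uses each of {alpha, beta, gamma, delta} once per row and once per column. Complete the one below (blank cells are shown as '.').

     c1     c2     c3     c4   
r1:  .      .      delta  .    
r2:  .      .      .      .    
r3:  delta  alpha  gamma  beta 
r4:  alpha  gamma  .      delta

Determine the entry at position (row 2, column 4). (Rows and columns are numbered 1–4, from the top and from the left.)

gamma

Cell (r1,c2): row 1 has {delta}; column 2 has {alpha,gamma} → beta.
Cell (r2,c2): row 2 is empty so far; column 2 has {alpha,beta,gamma} → delta.
Cell (r4,c3): row 4 has {alpha,gamma,delta}; column 3 has {gamma,delta} → beta.
Cell (r1,c1): row 1 has {beta,delta}; column 1 has {alpha,delta} → gamma.
Cell (r1,c4): row 1 has {beta,gamma,delta}; column 4 has {beta,delta} → alpha.
Cell (r2,c1): row 2 has {delta}; column 1 has {alpha,gamma,delta} → beta.
Cell (r2,c3): row 2 has {beta,delta}; column 3 has {beta,gamma,delta} → alpha.
Cell (r2,c4): row 2 has {alpha,beta,delta}; column 4 has {alpha,beta,delta} → gamma.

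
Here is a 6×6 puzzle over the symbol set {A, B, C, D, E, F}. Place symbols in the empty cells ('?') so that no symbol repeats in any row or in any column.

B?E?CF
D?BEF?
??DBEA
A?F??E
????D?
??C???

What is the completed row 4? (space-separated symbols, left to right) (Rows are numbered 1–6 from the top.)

Cell (r2,c6): row 2 has {B,D,E,F}; column 6 has {A,E,F} → C.
Cell (r4,c5): row 4 has {A,E,F}; column 5 has {C,D,E,F} → B.
Cell (r5,c3): row 5 has {D}; column 3 has {B,C,D,E,F} → A.
Cell (r5,c6): row 5 has {A,D}; column 6 has {A,C,E,F} → B.
Cell (r6,c5): row 6 has {C}; column 5 has {B,C,D,E,F} → A.
Cell (r6,c6): row 6 has {A,C}; column 6 has {A,B,C,E,F} → D.
Cell (r2,c2): row 2 has {B,C,D,E,F}; column 2 is empty so far → A.
Cell (r6,c4): row 6 has {A,C,D}; column 4 has {B,E} → F.
Cell (r1,c2): row 1 has {B,C,E,F}; column 2 has {A} → D.
Cell (r1,c4): row 1 has {B,C,D,E,F}; column 4 has {B,E,F} → A.
Cell (r4,c2): row 4 has {A,B,E,F}; column 2 has {A,D} → C.
Cell (r4,c4): row 4 has {A,B,C,E,F}; column 4 has {A,B,E,F} → D.

A C F D B E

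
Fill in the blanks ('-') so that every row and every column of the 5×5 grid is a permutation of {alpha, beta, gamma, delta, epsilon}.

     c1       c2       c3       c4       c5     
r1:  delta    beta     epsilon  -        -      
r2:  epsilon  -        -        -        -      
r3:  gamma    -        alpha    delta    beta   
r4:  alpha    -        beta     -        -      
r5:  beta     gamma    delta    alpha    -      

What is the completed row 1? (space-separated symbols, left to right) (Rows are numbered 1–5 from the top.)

delta beta epsilon gamma alpha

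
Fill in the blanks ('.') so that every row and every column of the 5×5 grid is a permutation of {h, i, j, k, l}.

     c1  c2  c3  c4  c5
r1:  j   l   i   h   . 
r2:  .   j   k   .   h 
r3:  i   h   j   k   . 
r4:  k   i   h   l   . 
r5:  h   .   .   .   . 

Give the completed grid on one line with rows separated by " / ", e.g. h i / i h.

j l i h k / l j k i h / i h j k l / k i h l j / h k l j i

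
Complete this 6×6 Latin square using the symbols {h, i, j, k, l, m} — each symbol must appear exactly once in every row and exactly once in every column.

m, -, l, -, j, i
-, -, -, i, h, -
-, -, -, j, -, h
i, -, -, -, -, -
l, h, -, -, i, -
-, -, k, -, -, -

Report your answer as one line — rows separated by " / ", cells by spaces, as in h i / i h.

m k l h j i / j l m i h k / k m i j l h / i j h m k l / l h j k i m / h i k l m j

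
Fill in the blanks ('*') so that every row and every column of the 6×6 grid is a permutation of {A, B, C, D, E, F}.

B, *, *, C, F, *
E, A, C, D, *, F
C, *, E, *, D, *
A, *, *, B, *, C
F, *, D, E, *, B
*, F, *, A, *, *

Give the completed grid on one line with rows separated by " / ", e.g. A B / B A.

B E A C F D / E A C D B F / C B E F D A / A D F B E C / F C D E A B / D F B A C E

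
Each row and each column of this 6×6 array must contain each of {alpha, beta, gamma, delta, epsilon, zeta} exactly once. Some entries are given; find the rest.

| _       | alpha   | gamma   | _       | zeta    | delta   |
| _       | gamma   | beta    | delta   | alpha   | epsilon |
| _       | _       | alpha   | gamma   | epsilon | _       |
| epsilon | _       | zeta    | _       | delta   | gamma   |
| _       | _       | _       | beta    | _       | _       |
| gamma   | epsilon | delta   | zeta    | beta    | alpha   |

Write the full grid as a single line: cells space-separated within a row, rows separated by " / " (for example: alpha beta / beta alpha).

beta alpha gamma epsilon zeta delta / zeta gamma beta delta alpha epsilon / delta zeta alpha gamma epsilon beta / epsilon beta zeta alpha delta gamma / alpha delta epsilon beta gamma zeta / gamma epsilon delta zeta beta alpha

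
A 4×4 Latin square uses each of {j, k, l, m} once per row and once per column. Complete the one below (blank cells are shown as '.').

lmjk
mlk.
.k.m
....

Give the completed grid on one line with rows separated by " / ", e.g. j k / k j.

row 2 has {k,l,m}; column 4 has {k,m} — only j is left for (r2,c4).
row 3 has {k,m}; column 1 has {l,m} — only j is left for (r3,c1).
row 3 has {j,k,m}; column 3 has {j,k} — only l is left for (r3,c3).
row 4 is empty so far; column 1 has {j,l,m} — only k is left for (r4,c1).
row 4 has {k}; column 2 has {k,l,m} — only j is left for (r4,c2).
row 4 has {j,k}; column 3 has {j,k,l} — only m is left for (r4,c3).
row 4 has {j,k,m}; column 4 has {j,k,m} — only l is left for (r4,c4).

l m j k / m l k j / j k l m / k j m l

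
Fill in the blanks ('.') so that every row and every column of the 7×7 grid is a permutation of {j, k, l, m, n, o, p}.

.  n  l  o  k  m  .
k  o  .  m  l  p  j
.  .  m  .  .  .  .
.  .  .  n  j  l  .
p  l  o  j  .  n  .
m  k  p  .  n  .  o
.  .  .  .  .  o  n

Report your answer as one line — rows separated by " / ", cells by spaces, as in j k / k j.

j n l o k m p / k o n m l p j / n j m p o k l / o p k n j l m / p l o j m n k / m k p l n j o / l m j k p o n

(r1,c1) = j
(r1,c7) = p
(r2,c3) = n
(r4,c1) = o
(r4,c3) = k
(r4,c7) = m
(r5,c5) = m
(r5,c7) = k
(r6,c4) = l
(r6,c6) = j
(r7,c1) = l
(r7,c3) = j
(r7,c5) = p
(r3,c1) = n
(r3,c5) = o
(r3,c6) = k
(r3,c7) = l
(r4,c2) = p
(r7,c2) = m
(r7,c4) = k
(r3,c2) = j
(r3,c4) = p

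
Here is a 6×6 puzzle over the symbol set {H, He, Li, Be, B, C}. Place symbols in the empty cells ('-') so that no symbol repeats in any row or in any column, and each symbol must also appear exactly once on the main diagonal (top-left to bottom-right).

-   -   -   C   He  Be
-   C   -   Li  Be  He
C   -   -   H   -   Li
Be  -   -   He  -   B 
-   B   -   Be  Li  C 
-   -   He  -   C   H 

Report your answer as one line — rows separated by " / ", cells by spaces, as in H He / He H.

B H Li C He Be / H C B Li Be He / C He Be H B Li / Be Li C He H B / He B H Be Li C / Li Be He B C H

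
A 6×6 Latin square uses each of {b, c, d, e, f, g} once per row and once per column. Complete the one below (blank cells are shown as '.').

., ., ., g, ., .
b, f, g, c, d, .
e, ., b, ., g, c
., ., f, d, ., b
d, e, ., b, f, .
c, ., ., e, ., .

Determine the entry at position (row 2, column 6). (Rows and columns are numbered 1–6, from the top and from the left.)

e

(r1,c1) = f
(r2,c6) = e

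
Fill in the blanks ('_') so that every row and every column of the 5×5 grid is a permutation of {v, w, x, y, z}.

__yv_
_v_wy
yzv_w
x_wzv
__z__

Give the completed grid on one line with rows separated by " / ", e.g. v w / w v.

w x y v z / z v x w y / y z v x w / x y w z v / v w z y x

(r2,c1): row 2 has {v,w,y}; column 1 has {x,y}, so it must be z.
(r2,c3): row 2 has {v,w,y,z}; column 3 has {v,w,y,z}, so it must be x.
(r3,c4): row 3 has {v,w,y,z}; column 4 has {v,w,z}, so it must be x.
(r4,c2): row 4 has {v,w,x,z}; column 2 has {v,z}, so it must be y.
(r5,c4): row 5 has {z}; column 4 has {v,w,x,z}, so it must be y.
(r5,c5): row 5 has {y,z}; column 5 has {v,w,y}, so it must be x.
(r1,c1): row 1 has {v,y}; column 1 has {x,y,z}, so it must be w.
(r1,c2): row 1 has {v,w,y}; column 2 has {v,y,z}, so it must be x.
(r1,c5): row 1 has {v,w,x,y}; column 5 has {v,w,x,y}, so it must be z.
(r5,c1): row 5 has {x,y,z}; column 1 has {w,x,y,z}, so it must be v.
(r5,c2): row 5 has {v,x,y,z}; column 2 has {v,x,y,z}, so it must be w.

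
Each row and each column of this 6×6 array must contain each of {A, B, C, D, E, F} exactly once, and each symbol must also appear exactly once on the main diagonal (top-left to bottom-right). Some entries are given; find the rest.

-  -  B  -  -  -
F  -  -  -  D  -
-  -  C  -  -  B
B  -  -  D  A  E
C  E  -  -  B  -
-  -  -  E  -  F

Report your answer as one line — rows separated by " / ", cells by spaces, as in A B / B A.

E D B C F A / F A E B D C / D F C A E B / B C F D A E / C E A F B D / A B D E C F

(r2,c2) = A
(r2,c3) = E
(r2,c6) = C
(r4,c3) = F
(r6,c5) = C
(r1,c1) = E
(r1,c5) = F
(r2,c4) = B
(r3,c5) = E
(r4,c2) = C
(r1,c2) = D
(r1,c6) = A
(r3,c2) = F
(r3,c4) = A
(r5,c4) = F
(r5,c6) = D
(r6,c2) = B
(r1,c4) = C
(r3,c1) = D
(r5,c3) = A
(r6,c1) = A
(r6,c3) = D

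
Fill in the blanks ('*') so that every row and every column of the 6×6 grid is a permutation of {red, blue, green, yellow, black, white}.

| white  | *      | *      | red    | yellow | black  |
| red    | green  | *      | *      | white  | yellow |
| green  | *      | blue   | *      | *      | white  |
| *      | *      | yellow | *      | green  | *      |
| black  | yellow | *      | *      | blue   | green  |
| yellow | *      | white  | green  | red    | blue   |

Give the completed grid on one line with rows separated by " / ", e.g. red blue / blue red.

white blue green red yellow black / red green black blue white yellow / green red blue yellow black white / blue white yellow black green red / black yellow red white blue green / yellow black white green red blue

Cell (r1,c2): row 1 has {red,yellow,black,white}; column 2 has {green,yellow} → blue.
Cell (r1,c3): row 1 has {red,blue,yellow,black,white}; column 3 has {blue,yellow,white} → green.
Cell (r2,c3): row 2 has {red,green,yellow,white}; column 3 has {blue,green,yellow,white} → black.
Cell (r2,c4): row 2 has {red,green,yellow,black,white}; column 4 has {red,green} → blue.
Cell (r3,c5): row 3 has {blue,green,white}; column 5 has {red,blue,green,yellow,white} → black.
Cell (r4,c1): row 4 has {green,yellow}; column 1 has {red,green,yellow,black,white} → blue.
Cell (r4,c6): row 4 has {blue,green,yellow}; column 6 has {blue,green,yellow,black,white} → red.
Cell (r5,c3): row 5 has {blue,green,yellow,black}; column 3 has {blue,green,yellow,black,white} → red.
Cell (r5,c4): row 5 has {red,blue,green,yellow,black}; column 4 has {red,blue,green} → white.
Cell (r6,c2): row 6 has {red,blue,green,yellow,white}; column 2 has {blue,green,yellow} → black.
Cell (r3,c2): row 3 has {blue,green,black,white}; column 2 has {blue,green,yellow,black} → red.
Cell (r3,c4): row 3 has {red,blue,green,black,white}; column 4 has {red,blue,green,white} → yellow.
Cell (r4,c2): row 4 has {red,blue,green,yellow}; column 2 has {red,blue,green,yellow,black} → white.
Cell (r4,c4): row 4 has {red,blue,green,yellow,white}; column 4 has {red,blue,green,yellow,white} → black.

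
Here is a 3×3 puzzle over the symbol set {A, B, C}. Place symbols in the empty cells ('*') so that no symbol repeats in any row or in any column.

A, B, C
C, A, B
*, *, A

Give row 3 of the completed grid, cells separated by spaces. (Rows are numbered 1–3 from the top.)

At row 3, column 1: row 3 has {A}; column 1 has {A,C}; that leaves B.
At row 3, column 2: row 3 has {A,B}; column 2 has {A,B}; that leaves C.

B C A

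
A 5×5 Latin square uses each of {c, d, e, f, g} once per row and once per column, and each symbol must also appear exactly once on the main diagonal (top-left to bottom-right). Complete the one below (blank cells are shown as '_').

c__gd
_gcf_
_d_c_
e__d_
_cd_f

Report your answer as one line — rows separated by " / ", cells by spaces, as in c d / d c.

c e f g d / d g c f e / f d e c g / e f g d c / g c d e f

(r2,c1) = d
(r2,c5) = e
(r3,c3) = e
(r3,c5) = g
(r4,c2) = f
(r4,c3) = g
(r4,c5) = c
(r5,c1) = g
(r5,c4) = e
(r1,c2) = e
(r1,c3) = f
(r3,c1) = f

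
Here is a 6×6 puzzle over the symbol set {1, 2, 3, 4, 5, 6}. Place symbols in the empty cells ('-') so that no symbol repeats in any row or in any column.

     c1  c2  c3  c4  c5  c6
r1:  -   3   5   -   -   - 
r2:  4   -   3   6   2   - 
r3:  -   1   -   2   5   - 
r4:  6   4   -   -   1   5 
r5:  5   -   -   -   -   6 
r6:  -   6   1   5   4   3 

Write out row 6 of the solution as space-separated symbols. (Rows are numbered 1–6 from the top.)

(r1,c5) = 6
(r2,c2) = 5
(r2,c6) = 1
(r3,c1) = 3
(r3,c6) = 4
(r4,c3) = 2
(r4,c4) = 3
(r5,c2) = 2
(r5,c3) = 4
(r5,c4) = 1
(r5,c5) = 3
(r6,c1) = 2

2 6 1 5 4 3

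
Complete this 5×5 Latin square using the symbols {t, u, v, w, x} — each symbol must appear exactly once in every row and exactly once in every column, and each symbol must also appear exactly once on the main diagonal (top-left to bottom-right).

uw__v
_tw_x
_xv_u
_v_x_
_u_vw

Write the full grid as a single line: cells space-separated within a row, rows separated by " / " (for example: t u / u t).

u w x t v / v t w u x / t x v w u / w v u x t / x u t v w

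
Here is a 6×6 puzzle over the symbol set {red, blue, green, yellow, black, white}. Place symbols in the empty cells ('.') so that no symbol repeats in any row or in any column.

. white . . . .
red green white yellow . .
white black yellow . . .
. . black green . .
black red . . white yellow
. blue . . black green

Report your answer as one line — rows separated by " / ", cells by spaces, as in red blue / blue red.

green white blue black yellow red / red green white yellow blue black / white black yellow red green blue / blue yellow black green red white / black red green blue white yellow / yellow blue red white black green

(r2,c5) = blue
(r2,c6) = black
(r4,c2) = yellow
(r4,c5) = red
(r5,c4) = blue
(r6,c1) = yellow
(r6,c3) = red
(r6,c4) = white
(r3,c4) = red
(r3,c5) = green
(r3,c6) = blue
(r4,c1) = blue
(r4,c6) = white
(r5,c3) = green
(r1,c1) = green
(r1,c3) = blue
(r1,c4) = black
(r1,c5) = yellow
(r1,c6) = red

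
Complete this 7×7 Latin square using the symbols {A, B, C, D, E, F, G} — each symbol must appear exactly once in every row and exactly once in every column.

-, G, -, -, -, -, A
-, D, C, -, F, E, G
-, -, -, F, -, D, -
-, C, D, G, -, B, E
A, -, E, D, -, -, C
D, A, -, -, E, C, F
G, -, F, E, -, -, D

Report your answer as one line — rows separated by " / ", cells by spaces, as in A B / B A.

(r1,c3) = B
(r1,c4) = C
(r1,c5) = D
(r1,c6) = F
(r2,c1) = B
(r2,c4) = A
(r3,c7) = B
(r4,c1) = F
(r4,c5) = A
(r5,c6) = G
(r6,c3) = G
(r6,c4) = B
(r7,c2) = B
(r7,c5) = C
(r7,c6) = A
(r1,c1) = E
(r3,c1) = C
(r3,c2) = E
(r3,c3) = A
(r3,c5) = G
(r5,c2) = F
(r5,c5) = B

E G B C D F A / B D C A F E G / C E A F G D B / F C D G A B E / A F E D B G C / D A G B E C F / G B F E C A D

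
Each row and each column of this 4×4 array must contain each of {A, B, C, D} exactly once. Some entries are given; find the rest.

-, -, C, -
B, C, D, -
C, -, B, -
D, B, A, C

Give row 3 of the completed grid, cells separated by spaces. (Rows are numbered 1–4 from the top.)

(r1,c1) = A
(r1,c2) = D
(r1,c4) = B
(r2,c4) = A
(r3,c2) = A
(r3,c4) = D

C A B D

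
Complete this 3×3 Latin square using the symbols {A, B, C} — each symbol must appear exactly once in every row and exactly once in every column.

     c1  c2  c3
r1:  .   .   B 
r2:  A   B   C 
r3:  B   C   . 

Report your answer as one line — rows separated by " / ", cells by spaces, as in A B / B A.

(r1,c1) = C
(r1,c2) = A
(r3,c3) = A

C A B / A B C / B C A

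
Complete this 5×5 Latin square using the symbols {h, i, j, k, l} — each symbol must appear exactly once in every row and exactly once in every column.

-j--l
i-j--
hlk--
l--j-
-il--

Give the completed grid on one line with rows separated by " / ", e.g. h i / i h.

k j i h l / i h j l k / h l k i j / l k h j i / j i l k h

(r1,c1): row 1 has {j,l}; column 1 has {h,i,l}, so it must be k.
(r3,c4): row 3 has {h,k,l}; column 4 has {j}, so it must be i.
(r3,c5): row 3 has {h,i,k,l}; column 5 has {l}, so it must be j.
(r5,c1): row 5 has {i,l}; column 1 has {h,i,k,l}, so it must be j.
(r1,c4): row 1 has {j,k,l}; column 4 has {i,j}, so it must be h.
(r5,c4): row 5 has {i,j,l}; column 4 has {h,i,j}, so it must be k.
(r5,c5): row 5 has {i,j,k,l}; column 5 has {j,l}, so it must be h.
(r1,c3): row 1 has {h,j,k,l}; column 3 has {j,k,l}, so it must be i.
(r2,c4): row 2 has {i,j}; column 4 has {h,i,j,k}, so it must be l.
(r2,c5): row 2 has {i,j,l}; column 5 has {h,j,l}, so it must be k.
(r4,c3): row 4 has {j,l}; column 3 has {i,j,k,l}, so it must be h.
(r4,c5): row 4 has {h,j,l}; column 5 has {h,j,k,l}, so it must be i.
(r2,c2): row 2 has {i,j,k,l}; column 2 has {i,j,l}, so it must be h.
(r4,c2): row 4 has {h,i,j,l}; column 2 has {h,i,j,l}, so it must be k.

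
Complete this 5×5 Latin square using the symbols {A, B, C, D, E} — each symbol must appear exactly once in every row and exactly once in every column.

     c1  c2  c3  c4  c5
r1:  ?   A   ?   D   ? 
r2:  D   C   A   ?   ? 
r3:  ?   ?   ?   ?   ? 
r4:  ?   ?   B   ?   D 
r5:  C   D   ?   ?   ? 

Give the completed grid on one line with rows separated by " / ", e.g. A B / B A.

row 4 has {B,D}; column 2 has {A,C,D} — only E is left for (r4,c2).
row 5 has {C,D}; column 3 has {A,B} — only E is left for (r5,c3).
row 1 has {A,D}; column 3 has {A,B,E} — only C is left for (r1,c3).
row 3 is empty so far; column 2 has {A,C,D,E} — only B is left for (r3,c2).
row 3 has {B}; column 3 has {A,B,C,E} — only D is left for (r3,c3).
row 4 has {B,D,E}; column 1 has {C,D} — only A is left for (r4,c1).
row 4 has {A,B,D,E}; column 4 has {D} — only C is left for (r4,c4).
row 3 has {B,D}; column 1 has {A,C,D} — only E is left for (r3,c1).
row 3 has {B,D,E}; column 4 has {C,D} — only A is left for (r3,c4).
row 3 has {A,B,D,E}; column 5 has {D} — only C is left for (r3,c5).
row 5 has {C,D,E}; column 4 has {A,C,D} — only B is left for (r5,c4).
row 5 has {B,C,D,E}; column 5 has {C,D} — only A is left for (r5,c5).
row 1 has {A,C,D}; column 1 has {A,C,D,E} — only B is left for (r1,c1).
row 1 has {A,B,C,D}; column 5 has {A,C,D} — only E is left for (r1,c5).
row 2 has {A,C,D}; column 4 has {A,B,C,D} — only E is left for (r2,c4).
row 2 has {A,C,D,E}; column 5 has {A,C,D,E} — only B is left for (r2,c5).

B A C D E / D C A E B / E B D A C / A E B C D / C D E B A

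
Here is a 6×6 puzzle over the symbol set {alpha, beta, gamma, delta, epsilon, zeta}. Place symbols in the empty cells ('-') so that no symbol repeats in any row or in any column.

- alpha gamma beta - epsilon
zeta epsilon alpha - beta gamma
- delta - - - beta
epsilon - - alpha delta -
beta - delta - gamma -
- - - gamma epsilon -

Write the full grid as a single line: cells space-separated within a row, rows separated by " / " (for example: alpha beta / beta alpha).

At row 1, column 1: row 1 has {alpha,beta,gamma,epsilon}; column 1 has {beta,epsilon,zeta}; that leaves delta.
At row 1, column 5: row 1 has {alpha,beta,gamma,delta,epsilon}; column 5 has {beta,gamma,delta,epsilon}; that leaves zeta.
At row 2, column 4: row 2 has {alpha,beta,gamma,epsilon,zeta}; column 4 has {alpha,beta,gamma}; that leaves delta.
At row 3, column 5: row 3 has {beta,delta}; column 5 has {beta,gamma,delta,epsilon,zeta}; that leaves alpha.
At row 4, column 6: row 4 has {alpha,delta,epsilon}; column 6 has {beta,gamma,epsilon}; that leaves zeta.
At row 5, column 2: row 5 has {beta,gamma,delta}; column 2 has {alpha,delta,epsilon}; that leaves zeta.
At row 5, column 4: row 5 has {beta,gamma,delta,zeta}; column 4 has {alpha,beta,gamma,delta}; that leaves epsilon.
At row 5, column 6: row 5 has {beta,gamma,delta,epsilon,zeta}; column 6 has {beta,gamma,epsilon,zeta}; that leaves alpha.
At row 6, column 1: row 6 has {gamma,epsilon}; column 1 has {beta,delta,epsilon,zeta}; that leaves alpha.
At row 6, column 2: row 6 has {alpha,gamma,epsilon}; column 2 has {alpha,delta,epsilon,zeta}; that leaves beta.
At row 6, column 3: row 6 has {alpha,beta,gamma,epsilon}; column 3 has {alpha,gamma,delta}; that leaves zeta.
At row 6, column 6: row 6 has {alpha,beta,gamma,epsilon,zeta}; column 6 has {alpha,beta,gamma,epsilon,zeta}; that leaves delta.
At row 3, column 1: row 3 has {alpha,beta,delta}; column 1 has {alpha,beta,delta,epsilon,zeta}; that leaves gamma.
At row 3, column 3: row 3 has {alpha,beta,gamma,delta}; column 3 has {alpha,gamma,delta,zeta}; that leaves epsilon.
At row 3, column 4: row 3 has {alpha,beta,gamma,delta,epsilon}; column 4 has {alpha,beta,gamma,delta,epsilon}; that leaves zeta.
At row 4, column 2: row 4 has {alpha,delta,epsilon,zeta}; column 2 has {alpha,beta,delta,epsilon,zeta}; that leaves gamma.
At row 4, column 3: row 4 has {alpha,gamma,delta,epsilon,zeta}; column 3 has {alpha,gamma,delta,epsilon,zeta}; that leaves beta.

delta alpha gamma beta zeta epsilon / zeta epsilon alpha delta beta gamma / gamma delta epsilon zeta alpha beta / epsilon gamma beta alpha delta zeta / beta zeta delta epsilon gamma alpha / alpha beta zeta gamma epsilon delta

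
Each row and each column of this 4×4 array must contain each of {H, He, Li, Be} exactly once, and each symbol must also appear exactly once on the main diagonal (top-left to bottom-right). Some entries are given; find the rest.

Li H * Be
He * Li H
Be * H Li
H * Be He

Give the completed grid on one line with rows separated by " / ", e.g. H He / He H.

Li H He Be / He Be Li H / Be He H Li / H Li Be He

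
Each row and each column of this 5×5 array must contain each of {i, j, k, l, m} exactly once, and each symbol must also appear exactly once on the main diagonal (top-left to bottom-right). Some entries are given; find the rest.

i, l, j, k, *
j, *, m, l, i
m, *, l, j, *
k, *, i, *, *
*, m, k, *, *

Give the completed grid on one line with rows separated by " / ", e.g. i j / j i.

i l j k m / j k m l i / m i l j k / k j i m l / l m k i j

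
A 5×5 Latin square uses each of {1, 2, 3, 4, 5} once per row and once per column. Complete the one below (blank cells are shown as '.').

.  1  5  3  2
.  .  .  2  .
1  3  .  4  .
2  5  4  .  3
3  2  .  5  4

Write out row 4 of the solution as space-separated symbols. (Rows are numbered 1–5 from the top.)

2 5 4 1 3

(r1,c1) = 4
(r2,c1) = 5
(r2,c2) = 4
(r2,c5) = 1
(r3,c3) = 2
(r3,c5) = 5
(r4,c4) = 1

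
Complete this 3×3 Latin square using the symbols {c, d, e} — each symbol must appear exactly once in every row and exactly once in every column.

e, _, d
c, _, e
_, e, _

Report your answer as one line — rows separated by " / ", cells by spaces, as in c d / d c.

At row 1, column 2: row 1 has {d,e}; column 2 has {e}; that leaves c.
At row 2, column 2: row 2 has {c,e}; column 2 has {c,e}; that leaves d.
At row 3, column 1: row 3 has {e}; column 1 has {c,e}; that leaves d.
At row 3, column 3: row 3 has {d,e}; column 3 has {d,e}; that leaves c.

e c d / c d e / d e c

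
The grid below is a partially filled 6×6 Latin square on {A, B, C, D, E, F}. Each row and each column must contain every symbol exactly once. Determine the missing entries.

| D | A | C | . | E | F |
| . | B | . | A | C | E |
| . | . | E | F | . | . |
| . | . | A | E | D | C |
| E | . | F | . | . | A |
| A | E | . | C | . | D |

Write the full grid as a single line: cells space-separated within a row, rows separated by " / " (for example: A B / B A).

D A C B E F / F B D A C E / C D E F A B / B F A E D C / E C F D B A / A E B C F D

At row 1, column 4: row 1 has {A,C,D,E,F}; column 4 has {A,C,E,F}; that leaves B.
At row 2, column 1: row 2 has {A,B,C,E}; column 1 has {A,D,E}; that leaves F.
At row 2, column 3: row 2 has {A,B,C,E,F}; column 3 has {A,C,E,F}; that leaves D.
At row 3, column 6: row 3 has {E,F}; column 6 has {A,C,D,E,F}; that leaves B.
At row 4, column 1: row 4 has {A,C,D,E}; column 1 has {A,D,E,F}; that leaves B.
At row 4, column 2: row 4 has {A,B,C,D,E}; column 2 has {A,B,E}; that leaves F.
At row 5, column 4: row 5 has {A,E,F}; column 4 has {A,B,C,E,F}; that leaves D.
At row 5, column 5: row 5 has {A,D,E,F}; column 5 has {C,D,E}; that leaves B.
At row 6, column 3: row 6 has {A,C,D,E}; column 3 has {A,C,D,E,F}; that leaves B.
At row 6, column 5: row 6 has {A,B,C,D,E}; column 5 has {B,C,D,E}; that leaves F.
At row 3, column 1: row 3 has {B,E,F}; column 1 has {A,B,D,E,F}; that leaves C.
At row 3, column 2: row 3 has {B,C,E,F}; column 2 has {A,B,E,F}; that leaves D.
At row 3, column 5: row 3 has {B,C,D,E,F}; column 5 has {B,C,D,E,F}; that leaves A.
At row 5, column 2: row 5 has {A,B,D,E,F}; column 2 has {A,B,D,E,F}; that leaves C.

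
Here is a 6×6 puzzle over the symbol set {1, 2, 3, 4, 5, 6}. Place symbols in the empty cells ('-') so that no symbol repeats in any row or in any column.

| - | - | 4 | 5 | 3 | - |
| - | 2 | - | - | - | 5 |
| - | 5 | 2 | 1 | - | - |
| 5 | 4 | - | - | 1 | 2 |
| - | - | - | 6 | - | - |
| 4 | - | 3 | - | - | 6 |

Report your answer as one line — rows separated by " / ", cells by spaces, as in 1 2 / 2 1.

2 6 4 5 3 1 / 3 2 1 4 6 5 / 6 5 2 1 4 3 / 5 4 6 3 1 2 / 1 3 5 6 2 4 / 4 1 3 2 5 6

Cell (r1,c6): row 1 has {3,4,5}; column 6 has {2,5,6} → 1.
Cell (r4,c3): row 4 has {1,2,4,5}; column 3 has {2,3,4} → 6.
Cell (r4,c4): row 4 has {1,2,4,5,6}; column 4 has {1,5,6} → 3.
Cell (r6,c2): row 6 has {3,4,6}; column 2 has {2,4,5} → 1.
Cell (r6,c4): row 6 has {1,3,4,6}; column 4 has {1,3,5,6} → 2.
Cell (r6,c5): row 6 has {1,2,3,4,6}; column 5 has {1,3} → 5.
Cell (r1,c2): row 1 has {1,3,4,5}; column 2 has {1,2,4,5} → 6.
Cell (r2,c3): row 2 has {2,5}; column 3 has {2,3,4,6} → 1.
Cell (r2,c4): row 2 has {1,2,5}; column 4 has {1,2,3,5,6} → 4.
Cell (r2,c5): row 2 has {1,2,4,5}; column 5 has {1,3,5} → 6.
Cell (r3,c5): row 3 has {1,2,5}; column 5 has {1,3,5,6} → 4.
Cell (r3,c6): row 3 has {1,2,4,5}; column 6 has {1,2,5,6} → 3.
Cell (r5,c2): row 5 has {6}; column 2 has {1,2,4,5,6} → 3.
Cell (r5,c3): row 5 has {3,6}; column 3 has {1,2,3,4,6} → 5.
Cell (r5,c5): row 5 has {3,5,6}; column 5 has {1,3,4,5,6} → 2.
Cell (r5,c6): row 5 has {2,3,5,6}; column 6 has {1,2,3,5,6} → 4.
Cell (r1,c1): row 1 has {1,3,4,5,6}; column 1 has {4,5} → 2.
Cell (r2,c1): row 2 has {1,2,4,5,6}; column 1 has {2,4,5} → 3.
Cell (r3,c1): row 3 has {1,2,3,4,5}; column 1 has {2,3,4,5} → 6.
Cell (r5,c1): row 5 has {2,3,4,5,6}; column 1 has {2,3,4,5,6} → 1.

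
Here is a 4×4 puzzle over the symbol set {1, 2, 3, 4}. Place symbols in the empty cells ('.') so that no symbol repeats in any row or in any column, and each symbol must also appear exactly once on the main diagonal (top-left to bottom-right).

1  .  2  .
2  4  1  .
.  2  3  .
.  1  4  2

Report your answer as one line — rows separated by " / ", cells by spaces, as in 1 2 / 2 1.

1 3 2 4 / 2 4 1 3 / 4 2 3 1 / 3 1 4 2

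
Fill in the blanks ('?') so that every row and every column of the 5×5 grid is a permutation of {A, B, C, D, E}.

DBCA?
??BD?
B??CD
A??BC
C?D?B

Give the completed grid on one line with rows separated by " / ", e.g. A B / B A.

D B C A E / E C B D A / B E A C D / A D E B C / C A D E B

At row 1, column 5: row 1 has {A,B,C,D}; column 5 has {B,C,D}; that leaves E.
At row 2, column 1: row 2 has {B,D}; column 1 has {A,B,C,D}; that leaves E.
At row 2, column 5: row 2 has {B,D,E}; column 5 has {B,C,D,E}; that leaves A.
At row 4, column 3: row 4 has {A,B,C}; column 3 has {B,C,D}; that leaves E.
At row 5, column 4: row 5 has {B,C,D}; column 4 has {A,B,C,D}; that leaves E.
At row 2, column 2: row 2 has {A,B,D,E}; column 2 has {B}; that leaves C.
At row 3, column 3: row 3 has {B,C,D}; column 3 has {B,C,D,E}; that leaves A.
At row 4, column 2: row 4 has {A,B,C,E}; column 2 has {B,C}; that leaves D.
At row 5, column 2: row 5 has {B,C,D,E}; column 2 has {B,C,D}; that leaves A.
At row 3, column 2: row 3 has {A,B,C,D}; column 2 has {A,B,C,D}; that leaves E.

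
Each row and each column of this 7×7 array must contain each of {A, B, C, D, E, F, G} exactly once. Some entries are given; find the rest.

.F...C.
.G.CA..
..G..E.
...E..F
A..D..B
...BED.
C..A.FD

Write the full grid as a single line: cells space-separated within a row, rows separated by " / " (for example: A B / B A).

E F D G B C A / D G F C A B E / B A G F D E C / G D B E C A F / A E C D F G B / F C A B E D G / C B E A G F D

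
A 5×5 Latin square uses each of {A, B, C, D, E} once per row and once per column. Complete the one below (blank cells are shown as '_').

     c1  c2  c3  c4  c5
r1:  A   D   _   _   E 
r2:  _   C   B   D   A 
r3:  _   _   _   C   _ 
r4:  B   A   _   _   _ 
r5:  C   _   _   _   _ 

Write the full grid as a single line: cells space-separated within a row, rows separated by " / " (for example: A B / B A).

A D C B E / E C B D A / D E A C B / B A D E C / C B E A D

At row 1, column 3: row 1 has {A,D,E}; column 3 has {B}; that leaves C.
At row 1, column 4: row 1 has {A,C,D,E}; column 4 has {C,D}; that leaves B.
At row 2, column 1: row 2 has {A,B,C,D}; column 1 has {A,B,C}; that leaves E.
At row 3, column 1: row 3 has {C}; column 1 has {A,B,C,E}; that leaves D.
At row 3, column 5: row 3 has {C,D}; column 5 has {A,E}; that leaves B.
At row 4, column 4: row 4 has {A,B}; column 4 has {B,C,D}; that leaves E.
At row 5, column 4: row 5 has {C}; column 4 has {B,C,D,E}; that leaves A.
At row 5, column 5: row 5 has {A,C}; column 5 has {A,B,E}; that leaves D.
At row 3, column 2: row 3 has {B,C,D}; column 2 has {A,C,D}; that leaves E.
At row 3, column 3: row 3 has {B,C,D,E}; column 3 has {B,C}; that leaves A.
At row 4, column 3: row 4 has {A,B,E}; column 3 has {A,B,C}; that leaves D.
At row 4, column 5: row 4 has {A,B,D,E}; column 5 has {A,B,D,E}; that leaves C.
At row 5, column 2: row 5 has {A,C,D}; column 2 has {A,C,D,E}; that leaves B.
At row 5, column 3: row 5 has {A,B,C,D}; column 3 has {A,B,C,D}; that leaves E.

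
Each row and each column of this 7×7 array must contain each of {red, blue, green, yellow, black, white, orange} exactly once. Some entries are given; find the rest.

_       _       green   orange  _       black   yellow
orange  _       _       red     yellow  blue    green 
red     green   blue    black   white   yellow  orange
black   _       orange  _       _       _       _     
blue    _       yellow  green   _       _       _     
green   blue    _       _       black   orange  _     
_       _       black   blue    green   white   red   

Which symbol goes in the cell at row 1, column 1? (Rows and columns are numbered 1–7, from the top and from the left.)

Cell (r1,c1): row 1 has {green,yellow,black,orange}; column 1 has {red,blue,green,black,orange} → white.

white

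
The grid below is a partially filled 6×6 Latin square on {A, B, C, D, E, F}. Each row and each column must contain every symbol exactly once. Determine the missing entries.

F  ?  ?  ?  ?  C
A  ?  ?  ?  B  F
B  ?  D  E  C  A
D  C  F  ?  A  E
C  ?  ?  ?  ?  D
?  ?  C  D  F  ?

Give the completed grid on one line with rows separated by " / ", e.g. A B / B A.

F E B A D C / A D E C B F / B F D E C A / D C F B A E / C B A F E D / E A C D F B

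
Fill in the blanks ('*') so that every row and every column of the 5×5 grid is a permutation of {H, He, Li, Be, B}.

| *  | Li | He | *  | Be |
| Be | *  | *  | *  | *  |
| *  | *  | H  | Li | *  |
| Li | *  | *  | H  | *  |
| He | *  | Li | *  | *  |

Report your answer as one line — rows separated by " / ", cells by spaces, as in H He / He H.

row 1 has {He,Li,Be}; column 4 has {H,Li} — only B is left for (r1,c4).
row 2 has {Be}; column 3 has {H,He,Li} — only B is left for (r2,c3).
row 2 has {Be,B}; column 4 has {H,Li,B} — only He is left for (r2,c4).
row 3 has {H,Li}; column 1 has {He,Li,Be} — only B is left for (r3,c1).
row 3 has {H,Li,B}; column 5 has {Be} — only He is left for (r3,c5).
row 4 has {H,Li}; column 3 has {H,He,Li,B} — only Be is left for (r4,c3).
row 4 has {H,Li,Be}; column 5 has {He,Be} — only B is left for (r4,c5).
row 5 has {He,Li}; column 4 has {H,He,Li,B} — only Be is left for (r5,c4).
row 5 has {He,Li,Be}; column 5 has {He,Be,B} — only H is left for (r5,c5).
row 1 has {He,Li,Be,B}; column 1 has {He,Li,Be,B} — only H is left for (r1,c1).
row 2 has {He,Be,B}; column 2 has {Li} — only H is left for (r2,c2).
row 2 has {H,He,Be,B}; column 5 has {H,He,Be,B} — only Li is left for (r2,c5).
row 3 has {H,He,Li,B}; column 2 has {H,Li} — only Be is left for (r3,c2).
row 4 has {H,Li,Be,B}; column 2 has {H,Li,Be} — only He is left for (r4,c2).
row 5 has {H,He,Li,Be}; column 2 has {H,He,Li,Be} — only B is left for (r5,c2).

H Li He B Be / Be H B He Li / B Be H Li He / Li He Be H B / He B Li Be H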